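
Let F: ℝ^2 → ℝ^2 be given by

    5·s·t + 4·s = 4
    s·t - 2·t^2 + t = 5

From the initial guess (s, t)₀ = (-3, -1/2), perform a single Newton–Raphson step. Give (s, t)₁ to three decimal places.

At (-3, -1/2): F = (-8.500, -4.500).
Jacobian J = [[5·t + 4, 5·s], [t, s - 4·t + 1]].
At the point, J = [[1.500, -15.000], [-0.500, 0.000]] (det J = -7.500).
Solving J·Δ = −F gives Δ = (-9.000, -1.467).
Then the next iterate is (s, t)₁ = (-12.000, -1.967).

(-12.000, -1.967)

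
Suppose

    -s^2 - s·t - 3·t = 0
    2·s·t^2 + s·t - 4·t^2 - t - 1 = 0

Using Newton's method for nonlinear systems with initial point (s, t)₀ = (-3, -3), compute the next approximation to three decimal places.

At (-3, -3): F = (-9.000, -79.000).
Jacobian J = [[-2·s - t, -s - 3], [2·t^2 + t, 4·s·t + s - 8·t - 1]].
At the point, J = [[9.000, 0.000], [15.000, 56.000]] (det J = 504.000).
Solving J·Δ = −F gives Δ = (1.000, 1.143).
Then the next iterate is (s, t)₁ = (-2.000, -1.857).

(-2.000, -1.857)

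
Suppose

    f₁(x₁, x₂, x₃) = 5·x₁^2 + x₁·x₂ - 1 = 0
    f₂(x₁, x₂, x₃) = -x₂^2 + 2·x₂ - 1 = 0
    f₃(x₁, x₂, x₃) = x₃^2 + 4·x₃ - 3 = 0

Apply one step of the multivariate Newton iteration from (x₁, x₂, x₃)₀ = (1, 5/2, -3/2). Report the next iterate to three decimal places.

At (1, 5/2, -3/2): F = (6.500, -2.250, -6.750).
Jacobian J = [[10·x₁ + x₂, x₁, 0], [0, -2·x₂ + 2, 0], [0, 0, 2·x₃ + 4]].
At the point, J = [[12.500, 1.000, 0.000], [0.000, -3.000, 0.000], [0.000, 0.000, 1.000]] (det J = -37.500).
Solving J·Δ = −F gives Δ = (-0.460, -0.750, 6.750).
Then the next iterate is (x₁, x₂, x₃)₁ = (0.540, 1.750, 5.250).

(0.540, 1.750, 5.250)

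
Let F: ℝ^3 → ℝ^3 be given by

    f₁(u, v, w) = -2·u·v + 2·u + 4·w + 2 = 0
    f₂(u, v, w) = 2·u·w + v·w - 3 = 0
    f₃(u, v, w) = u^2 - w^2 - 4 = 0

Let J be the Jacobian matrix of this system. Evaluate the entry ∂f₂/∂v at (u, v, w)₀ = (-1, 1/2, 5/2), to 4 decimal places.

2.5000

∂f₂/∂v = w.
At (-1, 1/2, 5/2) this is 2.5000.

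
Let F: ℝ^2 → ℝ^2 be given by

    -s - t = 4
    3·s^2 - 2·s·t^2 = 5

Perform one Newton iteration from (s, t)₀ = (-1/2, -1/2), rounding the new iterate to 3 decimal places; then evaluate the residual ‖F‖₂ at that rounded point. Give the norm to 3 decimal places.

14.728

At (-1/2, -1/2): F = (-3.000, -4.000).
Jacobian J = [[-1, -1], [6·s - 2·t^2, -4·s·t]].
At the point, J = [[-1.000, -1.000], [-3.500, -1.000]] (det J = -2.500).
Solving J·Δ = −F gives Δ = (-0.400, -2.600).
Then the next iterate is (s, t)₁ = (-0.900, -3.100).
Re-evaluating at (-0.900, -3.100): F = (0.000, 14.728), so ‖F‖₂ = 14.728.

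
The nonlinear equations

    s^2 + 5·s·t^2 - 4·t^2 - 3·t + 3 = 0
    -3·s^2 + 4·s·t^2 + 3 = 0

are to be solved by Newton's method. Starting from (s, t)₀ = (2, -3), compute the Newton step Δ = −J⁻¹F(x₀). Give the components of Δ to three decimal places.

At (2, -3): F = (70.000, 63.000).
Jacobian J = [[2·s + 5·t^2, 10·s·t - 8·t - 3], [-6·s + 4·t^2, 8·s·t]].
At the point, J = [[49.000, -39.000], [24.000, -48.000]] (det J = -1416.000).
Solving J·Δ = −F gives Δ = (-0.638, 0.994).

(-0.638, 0.994)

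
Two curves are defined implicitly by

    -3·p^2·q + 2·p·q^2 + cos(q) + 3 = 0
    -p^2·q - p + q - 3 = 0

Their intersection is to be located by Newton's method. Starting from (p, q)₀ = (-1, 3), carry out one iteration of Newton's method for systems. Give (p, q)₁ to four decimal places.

At (-1, 3): F = (-24.989992, -2.0000).
Jacobian J = [[-6·p·q + 2·q^2, -3·p^2 + 4·p·q - sin(q)], [-2·p·q - 1, -p^2 + 1]].
At the point, J = [[36.0000, -15.141120], [5.0000, 0.0000]] (det J = 75.705600).
Solving J·Δ = −F gives Δ = (0.4000, -0.6994).
Then the next iterate is (p, q)₁ = (-0.6000, 2.3006).

(-0.6000, 2.3006)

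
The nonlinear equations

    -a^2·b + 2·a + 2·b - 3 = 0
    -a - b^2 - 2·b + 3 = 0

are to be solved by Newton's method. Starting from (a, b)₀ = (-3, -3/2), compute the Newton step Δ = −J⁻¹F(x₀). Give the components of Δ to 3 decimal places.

(3.482, -3.268)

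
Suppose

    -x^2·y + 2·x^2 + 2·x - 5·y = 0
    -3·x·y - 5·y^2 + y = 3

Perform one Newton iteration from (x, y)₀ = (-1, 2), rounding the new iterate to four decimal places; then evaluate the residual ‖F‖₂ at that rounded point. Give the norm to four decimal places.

At (-1, 2): F = (-12.0000, -15.0000).
Jacobian J = [[-2·x·y + 4·x + 2, -x^2 - 5], [-3·y, -3·x - 10·y + 1]].
At the point, J = [[2.0000, -6.0000], [-6.0000, -16.0000]] (det J = -68.0000).
Solving J·Δ = −F gives Δ = (1.5000, -1.5000).
Then the next iterate is (x, y)₁ = (0.5000, 0.5000).
Re-evaluating at (0.5000, 0.5000): F = (-1.1250, -4.5000), so ‖F‖₂ = 4.6385.

4.6385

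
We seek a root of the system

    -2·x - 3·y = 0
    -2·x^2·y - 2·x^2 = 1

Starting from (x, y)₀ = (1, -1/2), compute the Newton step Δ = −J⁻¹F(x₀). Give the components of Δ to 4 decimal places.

At (1, -1/2): F = (-0.5000, -2.0000).
Jacobian J = [[-2, -3], [-4·x·y - 4·x, -2·x^2]].
At the point, J = [[-2.0000, -3.0000], [-2.0000, -2.0000]] (det J = -2.0000).
Solving J·Δ = −F gives Δ = (-2.5000, 1.5000).

(-2.5000, 1.5000)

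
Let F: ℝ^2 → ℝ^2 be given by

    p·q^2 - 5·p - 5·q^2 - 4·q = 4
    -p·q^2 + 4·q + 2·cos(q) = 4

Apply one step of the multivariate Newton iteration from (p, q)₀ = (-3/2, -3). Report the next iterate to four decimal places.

(-2.7145, -1.6326)

At (-3/2, -3): F = (-43.0000, -4.479985).
Jacobian J = [[q^2 - 5, 2·p·q - 10·q - 4], [-q^2, -2·p·q - 2·sin(q) + 4]].
At the point, J = [[4.0000, 35.0000], [-9.0000, -4.717760]] (det J = 296.128960).
Solving J·Δ = −F gives Δ = (-1.2145, 1.3674).
Then the next iterate is (p, q)₁ = (-2.7145, -1.6326).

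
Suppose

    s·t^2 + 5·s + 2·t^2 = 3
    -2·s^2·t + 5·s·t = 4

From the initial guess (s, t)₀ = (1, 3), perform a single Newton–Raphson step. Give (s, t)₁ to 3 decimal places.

(0.750, 1.583)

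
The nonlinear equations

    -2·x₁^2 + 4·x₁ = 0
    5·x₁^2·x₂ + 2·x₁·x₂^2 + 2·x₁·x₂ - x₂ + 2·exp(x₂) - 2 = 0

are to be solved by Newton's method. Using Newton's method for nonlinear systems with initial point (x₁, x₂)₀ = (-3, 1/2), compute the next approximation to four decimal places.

(-1.1250, 0.6846)

At (-3, 1/2): F = (-30.0000, 18.797443).
Jacobian J = [[-4·x₁ + 4, 0], [10·x₁·x₂ + 2·x₂^2 + 2·x₂, 5·x₁^2 + 4·x₁·x₂ + 2·x₁ + 2·exp(x₂) - 1]].
At the point, J = [[16.0000, 0.0000], [-13.5000, 35.297443]] (det J = 564.759081).
Solving J·Δ = −F gives Δ = (1.8750, 0.1846).
Then the next iterate is (x₁, x₂)₁ = (-1.1250, 0.6846).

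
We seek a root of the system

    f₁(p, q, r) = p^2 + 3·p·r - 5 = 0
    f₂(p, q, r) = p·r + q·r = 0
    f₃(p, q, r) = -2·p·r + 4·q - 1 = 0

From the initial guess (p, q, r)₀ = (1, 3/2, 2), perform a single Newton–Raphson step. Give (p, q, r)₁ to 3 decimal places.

(1.406, 0.781, 0.250)

At (1, 3/2, 2): F = (2.000, 5.000, 1.000).
Jacobian J = [[2·p + 3·r, 0, 3·p], [r, r, p + q], [-2·r, 4, -2·p]].
At the point, J = [[8.000, 0.000, 3.000], [2.000, 2.000, 2.500], [-4.000, 4.000, -2.000]] (det J = -64.000).
Solving J·Δ = −F gives Δ = (0.406, -0.719, -1.750).
Then the next iterate is (p, q, r)₁ = (1.406, 0.781, 0.250).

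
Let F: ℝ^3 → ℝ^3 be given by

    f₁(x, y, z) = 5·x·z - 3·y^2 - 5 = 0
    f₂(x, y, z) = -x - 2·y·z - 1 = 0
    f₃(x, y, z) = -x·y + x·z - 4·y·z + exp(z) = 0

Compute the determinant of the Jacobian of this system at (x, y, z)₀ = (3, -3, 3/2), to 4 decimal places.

1140.8324

J = [[5·z, -6·y, 5·x], [-1, -2·z, -2·y], [-y + z, -x - 4·z, x - 4·y + exp(z)]].
At the point, J = [[7.5000, 18.0000, 15.0000], [-1.0000, -3.0000, 6.0000], [4.5000, -9.0000, 19.481689]].
det J = 1140.8324.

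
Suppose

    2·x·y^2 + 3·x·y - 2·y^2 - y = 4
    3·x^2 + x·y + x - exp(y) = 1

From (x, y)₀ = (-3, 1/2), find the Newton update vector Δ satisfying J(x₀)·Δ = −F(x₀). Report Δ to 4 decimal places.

(1.3335, -0.4629)

At (-3, 1/2): F = (-11.0000, 19.851279).
Jacobian J = [[2·y^2 + 3·y, 4·x·y + 3·x - 4·y - 1], [6·x + y + 1, x - exp(y)]].
At the point, J = [[2.0000, -18.0000], [-16.5000, -4.648721]] (det J = -306.297443).
Solving J·Δ = −F gives Δ = (1.3335, -0.4629).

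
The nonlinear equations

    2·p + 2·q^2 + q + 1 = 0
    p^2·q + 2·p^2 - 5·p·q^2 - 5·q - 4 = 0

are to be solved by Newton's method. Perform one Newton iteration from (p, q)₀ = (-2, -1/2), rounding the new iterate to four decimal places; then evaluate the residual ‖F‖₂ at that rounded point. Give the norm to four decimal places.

At (-2, -1/2): F = (-3.0000, 7.0000).
Jacobian J = [[2, 4·q + 1], [2·p·q + 4·p - 5·q^2, p^2 - 10·p·q - 5]].
At the point, J = [[2.0000, -1.0000], [-7.2500, -11.0000]] (det J = -29.2500).
Solving J·Δ = −F gives Δ = (1.3675, -0.2650).
Then the next iterate is (p, q)₁ = (-0.6325, -0.7650).
Re-evaluating at (-0.6325, -0.7650): F = (0.140450, 2.169844), so ‖F‖₂ = 2.1744.

2.1744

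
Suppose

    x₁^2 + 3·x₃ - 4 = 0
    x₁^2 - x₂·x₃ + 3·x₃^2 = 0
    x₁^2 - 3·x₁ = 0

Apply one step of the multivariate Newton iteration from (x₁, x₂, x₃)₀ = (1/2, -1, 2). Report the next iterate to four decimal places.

At (1/2, -1, 2): F = (2.2500, 14.2500, -1.2500).
Jacobian J = [[2·x₁, 0, 3], [2·x₁, -x₃, -x₂ + 6·x₃], [2·x₁ - 3, 0, 0]].
At the point, J = [[1.0000, 0.0000, 3.0000], [1.0000, -2.0000, 13.0000], [-2.0000, 0.0000, 0.0000]] (det J = -12.0000).
Solving J·Δ = −F gives Δ = (-0.6250, 3.2917, -0.5417).
Then the next iterate is (x₁, x₂, x₃)₁ = (-0.1250, 2.2917, 1.4583).

(-0.1250, 2.2917, 1.4583)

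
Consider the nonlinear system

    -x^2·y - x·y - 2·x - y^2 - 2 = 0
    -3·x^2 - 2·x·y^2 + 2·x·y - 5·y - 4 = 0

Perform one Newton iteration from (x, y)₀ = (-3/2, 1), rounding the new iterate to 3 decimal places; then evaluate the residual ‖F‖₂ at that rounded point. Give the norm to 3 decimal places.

8.259

At (-3/2, 1): F = (-0.750, -15.750).
Jacobian J = [[-2·x·y - y - 2, -x^2 - x - 2·y], [-6·x - 2·y^2 + 2·y, -4·x·y + 2·x - 5]].
At the point, J = [[0.000, -2.750], [9.000, -2.000]] (det J = 24.750).
Solving J·Δ = −F gives Δ = (1.689, -0.273).
Then the next iterate is (x, y)₁ = (0.189, 0.727).
Re-evaluating at (0.189, 0.727): F = (-3.06990, -7.66714), so ‖F‖₂ = 8.259.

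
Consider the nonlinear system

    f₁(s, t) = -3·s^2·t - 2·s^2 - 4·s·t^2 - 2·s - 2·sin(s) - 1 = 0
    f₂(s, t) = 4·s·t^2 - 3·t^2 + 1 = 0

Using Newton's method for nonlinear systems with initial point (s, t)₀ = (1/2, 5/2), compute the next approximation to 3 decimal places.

At (1/2, 5/2): F = (-17.83385, -5.250).
Jacobian J = [[-6·s·t - 4·s - 4·t^2 - 2·cos(s) - 2, -3·s^2 - 8·s·t], [4·t^2, 8·s·t - 6·t]].
At the point, J = [[-38.25517, -10.750], [25.000, -5.000]] (det J = 460.02583).
Solving J·Δ = −F gives Δ = (-0.071, -1.406).
Then the next iterate is (s, t)₁ = (0.429, 1.094).

(0.429, 1.094)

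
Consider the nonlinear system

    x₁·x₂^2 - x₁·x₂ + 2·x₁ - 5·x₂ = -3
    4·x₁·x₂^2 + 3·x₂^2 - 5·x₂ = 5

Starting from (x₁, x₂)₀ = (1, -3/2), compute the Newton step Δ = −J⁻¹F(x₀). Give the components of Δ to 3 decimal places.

(-3.770, -0.603)

At (1, -3/2): F = (16.250, 18.250).
Jacobian J = [[x₂^2 - x₂ + 2, 2·x₁·x₂ - x₁ - 5], [4·x₂^2, 8·x₁·x₂ + 6·x₂ - 5]].
At the point, J = [[5.750, -9.000], [9.000, -26.000]] (det J = -68.500).
Solving J·Δ = −F gives Δ = (-3.770, -0.603).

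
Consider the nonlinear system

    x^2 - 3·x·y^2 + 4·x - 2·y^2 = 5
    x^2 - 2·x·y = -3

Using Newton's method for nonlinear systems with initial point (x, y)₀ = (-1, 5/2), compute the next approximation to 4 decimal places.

(31.3333, 111.1667)

At (-1, 5/2): F = (-1.7500, 9.0000).
Jacobian J = [[2·x - 3·y^2 + 4, -6·x·y - 4·y], [2·x - 2·y, -2·x]].
At the point, J = [[-16.7500, 5.0000], [-7.0000, 2.0000]] (det J = 1.5000).
Solving J·Δ = −F gives Δ = (32.3333, 108.6667).
Then the next iterate is (x, y)₁ = (31.3333, 111.1667).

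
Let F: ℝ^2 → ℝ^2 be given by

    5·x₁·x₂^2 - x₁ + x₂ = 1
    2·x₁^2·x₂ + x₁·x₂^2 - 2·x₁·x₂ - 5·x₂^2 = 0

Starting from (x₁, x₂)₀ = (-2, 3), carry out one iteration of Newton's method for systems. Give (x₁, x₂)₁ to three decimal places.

(-1.614, 1.830)

At (-2, 3): F = (-86.000, -27.000).
Jacobian J = [[5·x₂^2 - 1, 10·x₁·x₂ + 1], [4·x₁·x₂ + x₂^2 - 2·x₂, 2·x₁^2 + 2·x₁·x₂ - 2·x₁ - 10·x₂]].
At the point, J = [[44.000, -59.000], [-21.000, -30.000]] (det J = -2559.000).
Solving J·Δ = −F gives Δ = (0.386, -1.170).
Then the next iterate is (x₁, x₂)₁ = (-1.614, 1.830).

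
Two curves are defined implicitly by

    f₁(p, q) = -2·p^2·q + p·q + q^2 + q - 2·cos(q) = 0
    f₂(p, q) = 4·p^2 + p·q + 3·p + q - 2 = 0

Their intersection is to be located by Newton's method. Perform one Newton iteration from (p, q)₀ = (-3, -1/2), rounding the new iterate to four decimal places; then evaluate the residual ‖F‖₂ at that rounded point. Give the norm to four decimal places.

6.1405

At (-3, -1/2): F = (8.494835, 26.0000).
Jacobian J = [[-4·p·q + q, -2·p^2 + p + 2·q + 2·sin(q) + 1], [8·p + q + 3, p + 1]].
At the point, J = [[-6.5000, -21.958851], [-21.5000, -2.0000]] (det J = -459.115298).
Solving J·Δ = −F gives Δ = (1.2065, 0.0297).
Then the next iterate is (p, q)₁ = (-1.7935, -0.4703).
Re-evaluating at (-1.7935, -0.4703): F = (1.837074, 5.859252), so ‖F‖₂ = 6.1405.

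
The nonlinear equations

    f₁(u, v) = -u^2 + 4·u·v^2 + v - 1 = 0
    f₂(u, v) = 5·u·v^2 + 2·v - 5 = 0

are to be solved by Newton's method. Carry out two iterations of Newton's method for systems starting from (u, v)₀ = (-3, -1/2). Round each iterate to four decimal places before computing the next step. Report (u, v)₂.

At (-3, -1/2): F = (-13.5000, -9.7500).
Jacobian J = [[-2·u + 4·v^2, 8·u·v + 1], [5·v^2, 10·u·v + 2]].
At the point, J = [[7.0000, 13.0000], [1.2500, 17.0000]] (det J = 102.7500).
Solving J·Δ = −F gives Δ = (1.0000, 0.5000).
Then the next iterate is (u, v)₁ = (-2.0000, 0.0000).
Round to (-2.0000, 0.0000) and repeat: F = (-5.0000, -5.0000), J = [[4.0000, 1.0000], [0.0000, 2.0000]].
Δ = (0.6250, 2.5000), so (u, v)₂ = (-1.3750, 2.5000).

(-1.3750, 2.5000)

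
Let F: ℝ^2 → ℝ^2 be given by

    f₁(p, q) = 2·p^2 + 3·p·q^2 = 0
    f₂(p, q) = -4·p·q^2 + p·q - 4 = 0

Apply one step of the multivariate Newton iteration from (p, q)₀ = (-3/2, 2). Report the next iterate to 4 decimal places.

At (-3/2, 2): F = (-13.5000, 17.0000).
Jacobian J = [[4·p + 3·q^2, 6·p·q], [-4·q^2 + q, -8·p·q + p]].
At the point, J = [[6.0000, -18.0000], [-14.0000, 22.5000]] (det J = -117.0000).
Solving J·Δ = −F gives Δ = (0.0192, -0.7436).
Then the next iterate is (p, q)₁ = (-1.4808, 1.2564).

(-1.4808, 1.2564)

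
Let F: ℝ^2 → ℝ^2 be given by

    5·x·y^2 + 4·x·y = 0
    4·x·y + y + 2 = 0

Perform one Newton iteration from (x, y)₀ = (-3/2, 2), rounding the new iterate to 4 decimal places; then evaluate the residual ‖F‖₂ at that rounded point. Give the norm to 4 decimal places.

12.4602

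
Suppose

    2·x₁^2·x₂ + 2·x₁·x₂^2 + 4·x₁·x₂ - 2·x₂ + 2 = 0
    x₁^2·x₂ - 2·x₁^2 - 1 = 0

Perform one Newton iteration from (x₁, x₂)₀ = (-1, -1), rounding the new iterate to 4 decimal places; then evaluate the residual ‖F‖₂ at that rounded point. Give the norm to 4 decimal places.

At (-1, -1): F = (4.0000, -4.0000).
Jacobian J = [[4·x₁·x₂ + 2·x₂^2 + 4·x₂, 2·x₁^2 + 4·x₁·x₂ + 4·x₁ - 2], [2·x₁·x₂ - 4·x₁, x₁^2]].
At the point, J = [[2.0000, 0.0000], [6.0000, 1.0000]] (det J = 2.0000).
Solving J·Δ = −F gives Δ = (-2.0000, 16.0000).
Then the next iterate is (x₁, x₂)₁ = (-3.0000, 15.0000).
Re-evaluating at (-3.0000, 15.0000): F = (-1288.0000, 116.0000), so ‖F‖₂ = 1293.2131.

1293.2131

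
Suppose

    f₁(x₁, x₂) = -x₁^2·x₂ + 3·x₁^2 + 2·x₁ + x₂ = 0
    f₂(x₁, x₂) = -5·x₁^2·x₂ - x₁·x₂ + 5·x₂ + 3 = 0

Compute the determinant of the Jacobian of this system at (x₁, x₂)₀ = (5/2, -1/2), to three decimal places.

J = [[-2·x₁·x₂ + 6·x₁ + 2, -x₁^2 + 1], [-10·x₁·x₂ - x₂, -5·x₁^2 - x₁ + 5]].
At the point, J = [[19.500, -5.250], [13.000, -28.750]].
det J = -492.375.

-492.375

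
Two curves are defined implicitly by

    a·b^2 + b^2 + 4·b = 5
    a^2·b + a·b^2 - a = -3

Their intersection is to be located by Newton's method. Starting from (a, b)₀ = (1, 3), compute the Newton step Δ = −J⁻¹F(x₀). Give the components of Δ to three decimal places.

At (1, 3): F = (25.000, 14.000).
Jacobian J = [[b^2, 2·a·b + 2·b + 4], [2·a·b + b^2 - 1, a^2 + 2·a·b]].
At the point, J = [[9.000, 16.000], [14.000, 7.000]] (det J = -161.000).
Solving J·Δ = −F gives Δ = (-0.304, -1.391).

(-0.304, -1.391)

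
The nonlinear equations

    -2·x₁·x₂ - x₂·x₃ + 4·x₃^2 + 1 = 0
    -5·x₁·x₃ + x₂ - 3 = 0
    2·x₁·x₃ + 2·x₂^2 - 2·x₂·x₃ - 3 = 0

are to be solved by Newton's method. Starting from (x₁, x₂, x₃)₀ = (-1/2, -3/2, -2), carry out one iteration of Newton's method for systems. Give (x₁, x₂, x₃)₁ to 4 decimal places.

(0.6411, -4.5690, -1.5368)

At (-1/2, -3/2, -2): F = (12.5000, -9.5000, -2.5000).
Jacobian J = [[-2·x₂, -2·x₁ - x₃, -x₂ + 8·x₃], [-5·x₃, 1, -5·x₁], [2·x₃, 4·x₂ - 2·x₃, 2·x₁ - 2·x₂]].
At the point, J = [[3.0000, 3.0000, -14.5000], [10.0000, 1.0000, 2.5000], [-4.0000, -2.0000, 2.0000]] (det J = 163.0000).
Solving J·Δ = −F gives Δ = (1.1411, -3.0690, 0.4632).
Then the next iterate is (x₁, x₂, x₃)₁ = (0.6411, -4.5690, -1.5368).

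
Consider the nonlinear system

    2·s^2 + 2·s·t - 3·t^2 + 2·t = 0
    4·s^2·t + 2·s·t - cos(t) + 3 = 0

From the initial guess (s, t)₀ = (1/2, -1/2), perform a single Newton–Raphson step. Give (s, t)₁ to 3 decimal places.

At (1/2, -1/2): F = (-1.750, 1.12242).
Jacobian J = [[4·s + 2·t, 2·s - 6·t + 2], [8·s·t + 2·t, 4·s^2 + 2·s + sin(t)]].
At the point, J = [[1.000, 6.000], [-3.000, 1.52057]] (det J = 19.52057).
Solving J·Δ = −F gives Δ = (0.481, 0.211).
Then the next iterate is (s, t)₁ = (0.981, -0.289).

(0.981, -0.289)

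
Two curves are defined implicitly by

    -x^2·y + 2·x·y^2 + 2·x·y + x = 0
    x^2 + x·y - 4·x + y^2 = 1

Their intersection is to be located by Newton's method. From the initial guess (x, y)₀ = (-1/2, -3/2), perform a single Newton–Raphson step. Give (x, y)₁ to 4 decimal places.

At (-1/2, -3/2): F = (-0.8750, 4.2500).
Jacobian J = [[-2·x·y + 2·y^2 + 2·y + 1, -x^2 + 4·x·y + 2·x], [2·x + y - 4, x + 2·y]].
At the point, J = [[1.0000, 1.7500], [-6.5000, -3.5000]] (det J = 7.8750).
Solving J·Δ = −F gives Δ = (0.5556, 0.1825).
Then the next iterate is (x, y)₁ = (0.0556, -1.3175).

(0.0556, -1.3175)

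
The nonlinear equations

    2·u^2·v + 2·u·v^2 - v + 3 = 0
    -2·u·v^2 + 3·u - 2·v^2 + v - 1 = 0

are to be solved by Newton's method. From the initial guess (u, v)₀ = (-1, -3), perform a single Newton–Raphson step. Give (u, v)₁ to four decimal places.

(-1.3244, -0.8667)

At (-1, -3): F = (-18.0000, -7.0000).
Jacobian J = [[4·u·v + 2·v^2, 2·u^2 + 4·u·v - 1], [-2·v^2 + 3, -4·u·v - 4·v + 1]].
At the point, J = [[30.0000, 13.0000], [-15.0000, 1.0000]] (det J = 225.0000).
Solving J·Δ = −F gives Δ = (-0.3244, 2.1333).
Then the next iterate is (u, v)₁ = (-1.3244, -0.8667).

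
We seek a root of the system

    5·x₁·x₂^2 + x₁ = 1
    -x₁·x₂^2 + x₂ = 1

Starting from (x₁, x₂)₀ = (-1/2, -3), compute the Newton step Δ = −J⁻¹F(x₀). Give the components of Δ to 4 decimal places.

(-0.9419, 4.4884)

At (-1/2, -3): F = (-24.0000, 0.5000).
Jacobian J = [[5·x₂^2 + 1, 10·x₁·x₂], [-x₂^2, -2·x₁·x₂ + 1]].
At the point, J = [[46.0000, 15.0000], [-9.0000, -2.0000]] (det J = 43.0000).
Solving J·Δ = −F gives Δ = (-0.9419, 4.4884).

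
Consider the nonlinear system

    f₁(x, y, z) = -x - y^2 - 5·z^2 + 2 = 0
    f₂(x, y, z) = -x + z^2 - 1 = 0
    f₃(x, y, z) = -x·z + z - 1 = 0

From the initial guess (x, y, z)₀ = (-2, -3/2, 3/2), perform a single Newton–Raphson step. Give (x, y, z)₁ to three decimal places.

(-1.500, -2.750, 0.583)

At (-2, -3/2, 3/2): F = (-9.500, 3.250, 3.500).
Jacobian J = [[-1, -2·y, -10·z], [-1, 0, 2·z], [-z, 0, -x + 1]].
At the point, J = [[-1.000, 3.000, -15.000], [-1.000, 0.000, 3.000], [-1.500, 0.000, 3.000]] (det J = -4.500).
Solving J·Δ = −F gives Δ = (0.500, -1.250, -0.917).
Then the next iterate is (x, y, z)₁ = (-1.500, -2.750, 0.583).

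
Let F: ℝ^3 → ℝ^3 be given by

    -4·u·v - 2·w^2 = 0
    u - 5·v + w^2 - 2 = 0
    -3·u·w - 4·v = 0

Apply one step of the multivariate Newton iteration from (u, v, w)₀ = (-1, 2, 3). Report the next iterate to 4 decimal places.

(-0.0625, -1.9375, 0.2292)

At (-1, 2, 3): F = (-10.0000, -4.0000, 1.0000).
Jacobian J = [[-4·v, -4·u, -4·w], [1, -5, 2·w], [-3·w, -4, -3·u]].
At the point, J = [[-8.0000, 4.0000, -12.0000], [1.0000, -5.0000, 6.0000], [-9.0000, -4.0000, 3.0000]] (det J = 288.0000).
Solving J·Δ = −F gives Δ = (0.9375, -3.9375, -2.7708).
Then the next iterate is (u, v, w)₁ = (-0.0625, -1.9375, 0.2292).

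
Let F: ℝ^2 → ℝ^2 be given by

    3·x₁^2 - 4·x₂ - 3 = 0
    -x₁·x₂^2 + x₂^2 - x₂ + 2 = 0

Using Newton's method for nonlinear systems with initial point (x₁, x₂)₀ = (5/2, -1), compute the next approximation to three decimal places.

(0.750, -2.625)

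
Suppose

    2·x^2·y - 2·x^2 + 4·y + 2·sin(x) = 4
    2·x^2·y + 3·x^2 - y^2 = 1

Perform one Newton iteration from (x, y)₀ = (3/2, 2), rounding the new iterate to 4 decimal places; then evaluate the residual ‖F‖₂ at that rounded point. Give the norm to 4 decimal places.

3.9154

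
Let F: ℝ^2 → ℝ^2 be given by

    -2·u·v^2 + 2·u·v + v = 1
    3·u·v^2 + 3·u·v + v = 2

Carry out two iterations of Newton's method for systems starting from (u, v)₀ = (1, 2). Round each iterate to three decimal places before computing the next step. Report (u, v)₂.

(-0.245, 2.078)

At (1, 2): F = (-3.000, 18.000).
Jacobian J = [[-2·v^2 + 2·v, -4·u·v + 2·u + 1], [3·v^2 + 3·v, 6·u·v + 3·u + 1]].
At the point, J = [[-4.000, -5.000], [18.000, 16.000]] (det J = 26.000).
Solving J·Δ = −F gives Δ = (-1.615, 0.692).
Then the next iterate is (u, v)₁ = (-0.615, 2.692).
Round to (-0.615, 2.692) and repeat: F = (7.29448, -17.64520), J = [[-9.10973, 6.39232], [29.81659, -10.77848]].
Δ = (0.370, -0.614), so (u, v)₂ = (-0.245, 2.078).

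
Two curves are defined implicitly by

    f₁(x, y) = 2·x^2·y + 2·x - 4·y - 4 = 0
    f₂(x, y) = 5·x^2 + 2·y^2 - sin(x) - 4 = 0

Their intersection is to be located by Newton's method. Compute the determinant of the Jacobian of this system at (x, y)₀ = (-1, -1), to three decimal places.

-45.081

J = [[4·x·y + 2, 2·x^2 - 4], [10·x - cos(x), 4·y]].
At the point, J = [[6.000, -2.000], [-10.54030, -4.000]].
det J = -45.081.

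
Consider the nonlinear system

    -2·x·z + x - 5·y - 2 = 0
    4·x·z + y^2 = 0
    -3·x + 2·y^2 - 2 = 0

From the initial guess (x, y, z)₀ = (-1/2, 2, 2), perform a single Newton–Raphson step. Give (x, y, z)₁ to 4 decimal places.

(-62.0000, -22.0000, -292.0000)

At (-1/2, 2, 2): F = (-10.5000, 0.0000, 7.5000).
Jacobian J = [[-2·z + 1, -5, -2·x], [4·z, 2·y, 4·x], [-3, 4·y, 0]].
At the point, J = [[-3.0000, -5.0000, 1.0000], [8.0000, 4.0000, -2.0000], [-3.0000, 8.0000, 0.0000]] (det J = -2.0000).
Solving J·Δ = −F gives Δ = (-61.5000, -24.0000, -294.0000).
Then the next iterate is (x, y, z)₁ = (-62.0000, -22.0000, -292.0000).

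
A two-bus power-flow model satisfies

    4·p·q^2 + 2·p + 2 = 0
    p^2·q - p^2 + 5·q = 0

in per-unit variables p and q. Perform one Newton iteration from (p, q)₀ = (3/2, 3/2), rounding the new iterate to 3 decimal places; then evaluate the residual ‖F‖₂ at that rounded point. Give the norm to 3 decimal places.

6.409

At (3/2, 3/2): F = (18.500, 8.625).
Jacobian J = [[4·q^2 + 2, 8·p·q], [2·p·q - 2·p, p^2 + 5]].
At the point, J = [[11.000, 18.000], [1.500, 7.250]] (det J = 52.750).
Solving J·Δ = −F gives Δ = (0.400, -1.273).
Then the next iterate is (p, q)₁ = (1.900, 0.227).
Re-evaluating at (1.900, 0.227): F = (6.19162, -1.65553), so ‖F‖₂ = 6.409.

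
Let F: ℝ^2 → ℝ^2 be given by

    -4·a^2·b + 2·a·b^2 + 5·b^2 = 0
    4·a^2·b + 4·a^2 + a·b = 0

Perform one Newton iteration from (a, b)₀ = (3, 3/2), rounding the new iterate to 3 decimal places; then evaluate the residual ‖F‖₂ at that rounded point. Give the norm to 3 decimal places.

At (3, 3/2): F = (-29.250, 94.500).
Jacobian J = [[-8·a·b + 2·b^2, -4·a^2 + 4·a·b + 10·b], [8·a·b + 8·a + b, 4·a^2 + a]].
At the point, J = [[-31.500, -3.000], [61.500, 39.000]] (det J = -1044.000).
Solving J·Δ = −F gives Δ = (-0.821, -1.128).
Then the next iterate is (a, b)₁ = (2.179, 0.372).
Re-evaluating at (2.179, 0.372): F = (-5.77009, 26.86784), so ‖F‖₂ = 27.480.

27.480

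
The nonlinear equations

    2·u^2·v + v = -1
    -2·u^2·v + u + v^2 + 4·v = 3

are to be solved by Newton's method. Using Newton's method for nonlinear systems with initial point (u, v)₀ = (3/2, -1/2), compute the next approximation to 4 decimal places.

At (3/2, -1/2): F = (-1.7500, -1.0000).
Jacobian J = [[4·u·v, 2·u^2 + 1], [-4·u·v + 1, -2·u^2 + 2·v + 4]].
At the point, J = [[-3.0000, 5.5000], [4.0000, -1.5000]] (det J = -17.5000).
Solving J·Δ = −F gives Δ = (0.4643, 0.5714).
Then the next iterate is (u, v)₁ = (1.9643, 0.0714).

(1.9643, 0.0714)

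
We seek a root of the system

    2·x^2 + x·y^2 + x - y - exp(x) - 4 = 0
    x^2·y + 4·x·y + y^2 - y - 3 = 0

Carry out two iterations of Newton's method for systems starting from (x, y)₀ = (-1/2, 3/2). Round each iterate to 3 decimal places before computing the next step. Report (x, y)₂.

(-0.124, -2.994)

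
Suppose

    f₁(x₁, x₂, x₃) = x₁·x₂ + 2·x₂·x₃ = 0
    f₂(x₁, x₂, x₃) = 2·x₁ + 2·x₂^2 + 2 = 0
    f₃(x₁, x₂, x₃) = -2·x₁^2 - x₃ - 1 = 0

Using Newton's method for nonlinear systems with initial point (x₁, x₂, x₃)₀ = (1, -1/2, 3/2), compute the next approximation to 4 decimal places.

(-0.5333, 0.2167, 3.1333)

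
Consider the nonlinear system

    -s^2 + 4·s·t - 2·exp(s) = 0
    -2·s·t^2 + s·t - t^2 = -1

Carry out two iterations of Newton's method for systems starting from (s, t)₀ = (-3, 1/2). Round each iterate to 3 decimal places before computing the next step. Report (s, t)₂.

(1.509, 1.168)

At (-3, 1/2): F = (-15.09957, 0.750).
Jacobian J = [[-2·s + 4·t - 2·exp(s), 4·s], [-2·t^2 + t, -4·s·t + s - 2·t]].
At the point, J = [[7.90043, -12.000], [0.000, 2.000]] (det J = 15.80085).
Solving J·Δ = −F gives Δ = (1.342, -0.375).
Then the next iterate is (s, t)₁ = (-1.658, 0.125).
Round to (-1.658, 0.125) and repeat: F = (-3.95900, 0.82894), J = [[3.43496, -6.632], [0.09375, -1.079]].
Δ = (3.167, 1.043), so (s, t)₂ = (1.509, 1.168).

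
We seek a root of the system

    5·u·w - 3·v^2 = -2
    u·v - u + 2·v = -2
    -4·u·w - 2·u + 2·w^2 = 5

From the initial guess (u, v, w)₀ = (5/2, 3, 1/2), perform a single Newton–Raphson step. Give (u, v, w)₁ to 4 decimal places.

(0.0074, 1.2190, -0.0662)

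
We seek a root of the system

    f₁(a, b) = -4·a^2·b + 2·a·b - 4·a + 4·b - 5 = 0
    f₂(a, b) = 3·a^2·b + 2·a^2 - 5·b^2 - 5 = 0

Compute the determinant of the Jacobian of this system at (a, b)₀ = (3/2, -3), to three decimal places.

913.500

J = [[-8·a·b + 2·b - 4, -4·a^2 + 2·a + 4], [6·a·b + 4·a, 3·a^2 - 10·b]].
At the point, J = [[26.000, -2.000], [-21.000, 36.750]].
det J = 913.500.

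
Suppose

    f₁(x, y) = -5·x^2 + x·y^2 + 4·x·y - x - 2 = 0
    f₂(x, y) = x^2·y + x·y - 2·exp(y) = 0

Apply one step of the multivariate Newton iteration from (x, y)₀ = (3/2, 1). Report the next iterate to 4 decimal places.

(3.0708, 3.7254)

At (3/2, 1): F = (-7.2500, -1.686564).
Jacobian J = [[-10·x + y^2 + 4·y - 1, 2·x·y + 4·x], [2·x·y + y, x^2 + x - 2·exp(y)]].
At the point, J = [[-11.0000, 9.0000], [4.0000, -1.686564]] (det J = -17.447800).
Solving J·Δ = −F gives Δ = (1.5708, 2.7254).
Then the next iterate is (x, y)₁ = (3.0708, 3.7254).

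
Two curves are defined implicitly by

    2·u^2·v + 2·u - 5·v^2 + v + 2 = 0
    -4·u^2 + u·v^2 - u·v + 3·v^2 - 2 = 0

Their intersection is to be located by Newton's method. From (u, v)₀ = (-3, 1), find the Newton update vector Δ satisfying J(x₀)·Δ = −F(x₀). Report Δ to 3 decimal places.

(1.402, 0.447)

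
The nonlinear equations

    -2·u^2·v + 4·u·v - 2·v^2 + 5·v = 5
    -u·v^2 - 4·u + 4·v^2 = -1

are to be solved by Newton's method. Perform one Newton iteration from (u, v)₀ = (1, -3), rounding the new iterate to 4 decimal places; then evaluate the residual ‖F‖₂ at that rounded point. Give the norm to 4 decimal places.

9.3395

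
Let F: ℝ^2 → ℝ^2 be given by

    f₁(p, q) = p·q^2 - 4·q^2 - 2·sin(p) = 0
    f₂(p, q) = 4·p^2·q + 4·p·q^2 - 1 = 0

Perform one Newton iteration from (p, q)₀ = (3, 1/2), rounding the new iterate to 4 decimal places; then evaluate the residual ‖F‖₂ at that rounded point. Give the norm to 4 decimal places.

At (3, 1/2): F = (-0.532240, 20.0000).
Jacobian J = [[q^2 - 2·cos(p), 2·p·q - 8·q], [8·p·q + 4·q^2, 4·p^2 + 8·p·q]].
At the point, J = [[2.229985, -1.0000], [13.0000, 48.0000]] (det J = 120.039280).
Solving J·Δ = −F gives Δ = (0.0462, -0.4292).
Then the next iterate is (p, q)₁ = (3.0462, 0.0708).
Re-evaluating at (3.0462, 0.0708): F = (-0.195277, 1.688986), so ‖F‖₂ = 1.7002.

1.7002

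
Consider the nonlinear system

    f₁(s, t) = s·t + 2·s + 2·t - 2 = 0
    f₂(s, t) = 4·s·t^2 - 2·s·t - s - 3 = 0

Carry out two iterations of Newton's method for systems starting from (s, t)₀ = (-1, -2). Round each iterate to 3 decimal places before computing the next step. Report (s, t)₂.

At (-1, -2): F = (-6.000, -22.000).
Jacobian J = [[t + 2, s + 2], [4·t^2 - 2·t - 1, 8·s·t - 2·s]].
At the point, J = [[0.000, 1.000], [19.000, 18.000]] (det J = -19.000).
Solving J·Δ = −F gives Δ = (-4.526, 6.000).
Then the next iterate is (s, t)₁ = (-5.526, 4.000).
Round to (-5.526, 4.000) and repeat: F = (-27.156, -306.930), J = [[6.000, -3.526], [55.000, -165.780]].
Δ = (4.271, -0.435), so (s, t)₂ = (-1.255, 3.565).

(-1.255, 3.565)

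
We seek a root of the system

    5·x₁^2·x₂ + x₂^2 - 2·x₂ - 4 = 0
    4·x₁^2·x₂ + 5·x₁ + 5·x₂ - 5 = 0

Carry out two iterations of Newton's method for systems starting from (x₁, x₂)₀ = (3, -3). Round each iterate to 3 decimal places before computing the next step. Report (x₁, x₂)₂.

At (3, -3): F = (-124.000, -113.000).
Jacobian J = [[10·x₁·x₂, 5·x₁^2 + 2·x₂ - 2], [8·x₁·x₂ + 5, 4·x₁^2 + 5]].
At the point, J = [[-90.000, 37.000], [-67.000, 41.000]] (det J = -1211.000).
Solving J·Δ = −F gives Δ = (-0.746, 1.538).
Then the next iterate is (x₁, x₂)₁ = (2.254, -1.462).
Round to (2.254, -1.462) and repeat: F = (-36.07713, -30.75086), J = [[-32.95348, 20.47858], [-21.36278, 25.32206]].
Δ = (-0.715, 0.611), so (x₁, x₂)₂ = (1.539, -0.851).

(1.539, -0.851)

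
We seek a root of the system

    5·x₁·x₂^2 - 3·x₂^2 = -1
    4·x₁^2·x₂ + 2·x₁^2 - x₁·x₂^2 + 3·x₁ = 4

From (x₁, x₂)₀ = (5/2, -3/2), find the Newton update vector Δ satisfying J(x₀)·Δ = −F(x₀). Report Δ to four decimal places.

At (5/2, -3/2): F = (22.3750, -27.1250).
Jacobian J = [[5·x₂^2, 10·x₁·x₂ - 6·x₂], [8·x₁·x₂ + 4·x₁ - x₂^2 + 3, 4·x₁^2 - 2·x₁·x₂]].
At the point, J = [[11.2500, -28.5000], [-19.2500, 32.5000]] (det J = -183.0000).
Solving J·Δ = −F gives Δ = (-0.2507, 0.6861).

(-0.2507, 0.6861)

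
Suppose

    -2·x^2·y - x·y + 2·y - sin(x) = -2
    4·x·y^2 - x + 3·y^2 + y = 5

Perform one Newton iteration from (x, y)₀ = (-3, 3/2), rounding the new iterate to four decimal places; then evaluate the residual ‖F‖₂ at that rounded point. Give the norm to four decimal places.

At (-3, 3/2): F = (-17.358880, -20.7500).
Jacobian J = [[-4·x·y - y - cos(x), -2·x^2 - x + 2], [4·y^2 - 1, 8·x·y + 6·y + 1]].
At the point, J = [[17.489992, -13.0000], [8.0000, -26.0000]] (det J = -350.739805).
Solving J·Δ = −F gives Δ = (0.5177, -0.6388).
Then the next iterate is (x, y)₁ = (-2.4823, 0.8612).
Re-evaluating at (-2.4823, 0.8612): F = (-4.140393, -6.795648), so ‖F‖₂ = 7.9576.

7.9576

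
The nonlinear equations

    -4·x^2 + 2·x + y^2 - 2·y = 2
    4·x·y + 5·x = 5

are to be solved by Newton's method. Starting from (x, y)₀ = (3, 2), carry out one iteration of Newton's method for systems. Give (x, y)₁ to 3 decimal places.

At (3, 2): F = (-32.000, 34.000).
Jacobian J = [[-8·x + 2, 2·y - 2], [4·y + 5, 4·x]].
At the point, J = [[-22.000, 2.000], [13.000, 12.000]] (det J = -290.000).
Solving J·Δ = −F gives Δ = (-1.559, -1.145).
Then the next iterate is (x, y)₁ = (1.441, 0.855).

(1.441, 0.855)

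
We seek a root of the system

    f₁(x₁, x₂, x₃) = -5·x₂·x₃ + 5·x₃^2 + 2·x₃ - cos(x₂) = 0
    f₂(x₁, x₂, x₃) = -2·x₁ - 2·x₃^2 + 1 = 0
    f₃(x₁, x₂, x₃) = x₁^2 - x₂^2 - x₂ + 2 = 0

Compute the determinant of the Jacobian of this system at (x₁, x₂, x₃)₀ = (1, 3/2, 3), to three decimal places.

532.060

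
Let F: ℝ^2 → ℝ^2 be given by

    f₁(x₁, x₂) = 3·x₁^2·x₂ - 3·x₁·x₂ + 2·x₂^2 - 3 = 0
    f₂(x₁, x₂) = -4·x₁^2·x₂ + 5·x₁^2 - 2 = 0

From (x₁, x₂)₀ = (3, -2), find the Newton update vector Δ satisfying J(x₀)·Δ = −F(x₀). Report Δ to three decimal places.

(0.113, 3.440)

At (3, -2): F = (-31.000, 115.000).
Jacobian J = [[6·x₁·x₂ - 3·x₂, 3·x₁^2 - 3·x₁ + 4·x₂], [-8·x₁·x₂ + 10·x₁, -4·x₁^2]].
At the point, J = [[-30.000, 10.000], [78.000, -36.000]] (det J = 300.000).
Solving J·Δ = −F gives Δ = (0.113, 3.440).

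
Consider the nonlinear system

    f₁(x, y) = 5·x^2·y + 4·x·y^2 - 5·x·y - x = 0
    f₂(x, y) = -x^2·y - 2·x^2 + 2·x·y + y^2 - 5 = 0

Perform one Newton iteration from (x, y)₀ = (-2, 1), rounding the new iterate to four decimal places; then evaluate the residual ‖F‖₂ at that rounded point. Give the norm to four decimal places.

3.1106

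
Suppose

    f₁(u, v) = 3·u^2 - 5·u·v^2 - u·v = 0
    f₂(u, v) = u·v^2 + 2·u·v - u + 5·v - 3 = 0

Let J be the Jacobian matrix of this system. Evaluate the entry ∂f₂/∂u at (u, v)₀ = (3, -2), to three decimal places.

∂f₂/∂u = v^2 + 2·v - 1.
At (3, -2) this is -1.000.

-1.000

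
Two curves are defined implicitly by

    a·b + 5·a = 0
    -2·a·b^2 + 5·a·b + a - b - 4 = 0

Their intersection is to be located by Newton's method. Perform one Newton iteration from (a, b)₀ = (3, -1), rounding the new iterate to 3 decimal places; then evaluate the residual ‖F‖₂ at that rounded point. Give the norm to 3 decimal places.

2.735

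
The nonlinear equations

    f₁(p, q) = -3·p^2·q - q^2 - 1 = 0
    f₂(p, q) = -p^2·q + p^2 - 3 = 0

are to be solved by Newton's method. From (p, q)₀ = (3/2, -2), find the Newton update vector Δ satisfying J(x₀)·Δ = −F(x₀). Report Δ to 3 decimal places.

At (3/2, -2): F = (8.500, 3.750).
Jacobian J = [[-6·p·q, -3·p^2 - 2·q], [-2·p·q + 2·p, -p^2]].
At the point, J = [[18.000, -2.750], [9.000, -2.250]] (det J = -15.750).
Solving J·Δ = −F gives Δ = (-0.560, -0.571).

(-0.560, -0.571)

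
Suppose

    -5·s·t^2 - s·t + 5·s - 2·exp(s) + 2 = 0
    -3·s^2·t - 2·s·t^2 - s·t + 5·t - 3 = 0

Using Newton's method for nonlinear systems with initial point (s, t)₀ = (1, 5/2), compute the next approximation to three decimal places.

(0.898, 1.397)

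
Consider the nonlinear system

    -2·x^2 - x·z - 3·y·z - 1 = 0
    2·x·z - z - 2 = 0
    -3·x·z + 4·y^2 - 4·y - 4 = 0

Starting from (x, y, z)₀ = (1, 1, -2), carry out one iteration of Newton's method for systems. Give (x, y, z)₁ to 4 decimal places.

(1.4444, 4.1667, 3.7778)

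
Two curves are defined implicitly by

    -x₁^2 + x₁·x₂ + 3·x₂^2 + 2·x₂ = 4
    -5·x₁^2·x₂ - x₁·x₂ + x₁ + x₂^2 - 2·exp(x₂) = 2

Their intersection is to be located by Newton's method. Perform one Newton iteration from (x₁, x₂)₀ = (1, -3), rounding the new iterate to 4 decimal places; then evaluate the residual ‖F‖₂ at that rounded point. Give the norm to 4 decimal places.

7.4491

At (1, -3): F = (13.0000, 25.900426).
Jacobian J = [[-2·x₁ + x₂, x₁ + 6·x₂ + 2], [-10·x₁·x₂ - x₂ + 1, -5·x₁^2 - x₁ + 2·x₂ - 2·exp(x₂)]].
At the point, J = [[-5.0000, -15.0000], [34.0000, -12.099574]] (det J = 570.497871).
Solving J·Δ = −F gives Δ = (-0.4053, 1.0018).
Then the next iterate is (x₁, x₂)₁ = (0.5947, -1.9982).
Re-evaluating at (0.5947, -1.9982): F = (2.440012, 7.038172), so ‖F‖₂ = 7.4491.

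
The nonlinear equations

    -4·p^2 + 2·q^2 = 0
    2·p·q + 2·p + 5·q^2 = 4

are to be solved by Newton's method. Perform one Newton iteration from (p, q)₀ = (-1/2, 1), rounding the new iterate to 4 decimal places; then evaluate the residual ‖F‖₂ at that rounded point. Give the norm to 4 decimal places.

1.3983

At (-1/2, 1): F = (1.0000, -1.0000).
Jacobian J = [[-8·p, 4·q], [2·q + 2, 2·p + 10·q]].
At the point, J = [[4.0000, 4.0000], [4.0000, 9.0000]] (det J = 20.0000).
Solving J·Δ = −F gives Δ = (-0.6500, 0.4000).
Then the next iterate is (p, q)₁ = (-1.1500, 1.4000).
Re-evaluating at (-1.1500, 1.4000): F = (-1.3700, 0.2800), so ‖F‖₂ = 1.3983.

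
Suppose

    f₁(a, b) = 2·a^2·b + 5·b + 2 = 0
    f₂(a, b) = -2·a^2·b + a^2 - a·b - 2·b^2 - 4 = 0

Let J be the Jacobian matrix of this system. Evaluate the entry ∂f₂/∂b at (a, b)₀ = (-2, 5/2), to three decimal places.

∂f₂/∂b = -2·a^2 - a - 4·b.
At (-2, 5/2) this is -16.000.

-16.000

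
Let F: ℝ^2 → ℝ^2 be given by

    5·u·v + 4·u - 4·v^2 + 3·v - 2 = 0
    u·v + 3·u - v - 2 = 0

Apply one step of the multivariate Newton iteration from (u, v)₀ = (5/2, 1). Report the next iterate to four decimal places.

(1.0909, 0.0909)

At (5/2, 1): F = (19.5000, 7.0000).
Jacobian J = [[5·v + 4, 5·u - 8·v + 3], [v + 3, u - 1]].
At the point, J = [[9.0000, 7.5000], [4.0000, 1.5000]] (det J = -16.5000).
Solving J·Δ = −F gives Δ = (-1.4091, -0.9091).
Then the next iterate is (u, v)₁ = (1.0909, 0.0909).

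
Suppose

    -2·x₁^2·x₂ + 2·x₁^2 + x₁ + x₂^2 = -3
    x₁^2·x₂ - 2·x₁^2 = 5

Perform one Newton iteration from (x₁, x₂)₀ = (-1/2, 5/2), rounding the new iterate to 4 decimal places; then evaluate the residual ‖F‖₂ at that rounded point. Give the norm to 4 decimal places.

At (-1/2, 5/2): F = (8.0000, -4.8750).
Jacobian J = [[-4·x₁·x₂ + 4·x₁ + 1, -2·x₁^2 + 2·x₂], [2·x₁·x₂ - 4·x₁, x₁^2]].
At the point, J = [[4.0000, 4.5000], [-0.5000, 0.2500]] (det J = 3.2500).
Solving J·Δ = −F gives Δ = (-7.3654, 4.7692).
Then the next iterate is (x₁, x₂)₁ = (-7.8654, 7.2692).
Re-evaluating at (-7.8654, 7.2692): F = (-727.706193, 320.976514), so ‖F‖₂ = 795.3504.

795.3504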